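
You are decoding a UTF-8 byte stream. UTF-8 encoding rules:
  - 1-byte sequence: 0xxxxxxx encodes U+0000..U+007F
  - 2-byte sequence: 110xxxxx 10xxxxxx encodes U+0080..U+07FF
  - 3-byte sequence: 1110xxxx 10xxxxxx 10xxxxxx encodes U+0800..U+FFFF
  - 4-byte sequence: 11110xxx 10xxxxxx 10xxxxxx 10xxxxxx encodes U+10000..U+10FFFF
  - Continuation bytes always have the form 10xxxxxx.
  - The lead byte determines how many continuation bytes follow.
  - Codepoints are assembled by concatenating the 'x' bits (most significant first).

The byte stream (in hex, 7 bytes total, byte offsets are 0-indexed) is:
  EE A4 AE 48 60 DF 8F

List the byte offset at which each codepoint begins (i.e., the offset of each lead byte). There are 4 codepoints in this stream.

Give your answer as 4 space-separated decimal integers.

Answer: 0 3 4 5

Derivation:
Byte[0]=EE: 3-byte lead, need 2 cont bytes. acc=0xE
Byte[1]=A4: continuation. acc=(acc<<6)|0x24=0x3A4
Byte[2]=AE: continuation. acc=(acc<<6)|0x2E=0xE92E
Completed: cp=U+E92E (starts at byte 0)
Byte[3]=48: 1-byte ASCII. cp=U+0048
Byte[4]=60: 1-byte ASCII. cp=U+0060
Byte[5]=DF: 2-byte lead, need 1 cont bytes. acc=0x1F
Byte[6]=8F: continuation. acc=(acc<<6)|0x0F=0x7CF
Completed: cp=U+07CF (starts at byte 5)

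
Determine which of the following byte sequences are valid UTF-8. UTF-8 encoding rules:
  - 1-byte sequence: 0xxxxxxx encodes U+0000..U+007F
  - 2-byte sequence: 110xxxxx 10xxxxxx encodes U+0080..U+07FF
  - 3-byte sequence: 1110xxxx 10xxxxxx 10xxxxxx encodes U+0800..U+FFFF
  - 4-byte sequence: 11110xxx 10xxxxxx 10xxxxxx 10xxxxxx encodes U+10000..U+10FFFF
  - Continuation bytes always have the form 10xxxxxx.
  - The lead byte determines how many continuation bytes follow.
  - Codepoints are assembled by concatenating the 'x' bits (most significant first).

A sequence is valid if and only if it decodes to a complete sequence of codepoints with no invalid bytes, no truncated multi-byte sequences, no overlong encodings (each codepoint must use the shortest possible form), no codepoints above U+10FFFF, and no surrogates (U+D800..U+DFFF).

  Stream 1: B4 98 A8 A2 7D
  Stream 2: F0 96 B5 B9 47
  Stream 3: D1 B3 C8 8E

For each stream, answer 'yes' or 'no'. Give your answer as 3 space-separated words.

Stream 1: error at byte offset 0. INVALID
Stream 2: decodes cleanly. VALID
Stream 3: decodes cleanly. VALID

Answer: no yes yes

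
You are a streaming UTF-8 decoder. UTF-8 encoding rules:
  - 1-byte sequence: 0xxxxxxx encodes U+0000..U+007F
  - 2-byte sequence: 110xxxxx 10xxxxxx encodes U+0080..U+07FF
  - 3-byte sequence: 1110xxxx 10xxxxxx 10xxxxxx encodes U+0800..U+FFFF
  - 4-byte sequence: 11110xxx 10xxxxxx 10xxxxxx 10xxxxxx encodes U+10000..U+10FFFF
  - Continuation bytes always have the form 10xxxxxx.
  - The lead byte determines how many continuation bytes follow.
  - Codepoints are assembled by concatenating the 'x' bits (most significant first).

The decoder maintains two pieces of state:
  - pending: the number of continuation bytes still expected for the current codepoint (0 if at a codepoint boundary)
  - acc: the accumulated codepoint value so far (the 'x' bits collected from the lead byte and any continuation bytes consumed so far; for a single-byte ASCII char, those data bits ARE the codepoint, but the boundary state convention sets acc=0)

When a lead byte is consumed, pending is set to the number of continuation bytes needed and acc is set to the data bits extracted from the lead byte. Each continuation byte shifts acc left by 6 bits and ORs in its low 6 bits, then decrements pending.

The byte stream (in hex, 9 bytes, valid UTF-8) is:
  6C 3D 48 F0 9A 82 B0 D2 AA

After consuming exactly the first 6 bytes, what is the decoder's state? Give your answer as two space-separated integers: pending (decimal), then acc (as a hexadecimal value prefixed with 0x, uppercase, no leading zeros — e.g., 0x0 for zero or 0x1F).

Byte[0]=6C: 1-byte. pending=0, acc=0x0
Byte[1]=3D: 1-byte. pending=0, acc=0x0
Byte[2]=48: 1-byte. pending=0, acc=0x0
Byte[3]=F0: 4-byte lead. pending=3, acc=0x0
Byte[4]=9A: continuation. acc=(acc<<6)|0x1A=0x1A, pending=2
Byte[5]=82: continuation. acc=(acc<<6)|0x02=0x682, pending=1

Answer: 1 0x682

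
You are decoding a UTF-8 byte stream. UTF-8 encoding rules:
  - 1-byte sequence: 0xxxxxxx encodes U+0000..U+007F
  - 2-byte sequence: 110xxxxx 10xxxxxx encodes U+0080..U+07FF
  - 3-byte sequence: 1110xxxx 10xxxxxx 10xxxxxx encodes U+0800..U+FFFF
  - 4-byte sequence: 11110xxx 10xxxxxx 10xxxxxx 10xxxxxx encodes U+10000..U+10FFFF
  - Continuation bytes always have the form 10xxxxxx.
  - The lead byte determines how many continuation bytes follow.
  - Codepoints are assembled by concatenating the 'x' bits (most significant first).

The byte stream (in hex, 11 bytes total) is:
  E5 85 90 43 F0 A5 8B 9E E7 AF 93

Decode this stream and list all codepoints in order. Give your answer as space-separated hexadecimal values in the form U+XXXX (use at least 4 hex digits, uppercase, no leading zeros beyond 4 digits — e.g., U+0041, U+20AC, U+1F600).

Answer: U+5150 U+0043 U+252DE U+7BD3

Derivation:
Byte[0]=E5: 3-byte lead, need 2 cont bytes. acc=0x5
Byte[1]=85: continuation. acc=(acc<<6)|0x05=0x145
Byte[2]=90: continuation. acc=(acc<<6)|0x10=0x5150
Completed: cp=U+5150 (starts at byte 0)
Byte[3]=43: 1-byte ASCII. cp=U+0043
Byte[4]=F0: 4-byte lead, need 3 cont bytes. acc=0x0
Byte[5]=A5: continuation. acc=(acc<<6)|0x25=0x25
Byte[6]=8B: continuation. acc=(acc<<6)|0x0B=0x94B
Byte[7]=9E: continuation. acc=(acc<<6)|0x1E=0x252DE
Completed: cp=U+252DE (starts at byte 4)
Byte[8]=E7: 3-byte lead, need 2 cont bytes. acc=0x7
Byte[9]=AF: continuation. acc=(acc<<6)|0x2F=0x1EF
Byte[10]=93: continuation. acc=(acc<<6)|0x13=0x7BD3
Completed: cp=U+7BD3 (starts at byte 8)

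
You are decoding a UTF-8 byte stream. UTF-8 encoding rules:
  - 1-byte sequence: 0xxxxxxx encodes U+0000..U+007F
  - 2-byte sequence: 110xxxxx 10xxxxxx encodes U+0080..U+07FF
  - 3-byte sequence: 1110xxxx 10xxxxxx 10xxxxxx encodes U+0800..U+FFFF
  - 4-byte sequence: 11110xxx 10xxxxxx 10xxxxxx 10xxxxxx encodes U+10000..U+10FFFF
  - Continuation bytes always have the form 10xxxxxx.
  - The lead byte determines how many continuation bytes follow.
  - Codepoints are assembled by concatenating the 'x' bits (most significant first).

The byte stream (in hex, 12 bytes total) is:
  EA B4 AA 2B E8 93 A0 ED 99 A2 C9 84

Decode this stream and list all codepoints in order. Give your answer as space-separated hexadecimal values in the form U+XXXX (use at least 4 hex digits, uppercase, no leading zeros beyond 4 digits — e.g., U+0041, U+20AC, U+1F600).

Byte[0]=EA: 3-byte lead, need 2 cont bytes. acc=0xA
Byte[1]=B4: continuation. acc=(acc<<6)|0x34=0x2B4
Byte[2]=AA: continuation. acc=(acc<<6)|0x2A=0xAD2A
Completed: cp=U+AD2A (starts at byte 0)
Byte[3]=2B: 1-byte ASCII. cp=U+002B
Byte[4]=E8: 3-byte lead, need 2 cont bytes. acc=0x8
Byte[5]=93: continuation. acc=(acc<<6)|0x13=0x213
Byte[6]=A0: continuation. acc=(acc<<6)|0x20=0x84E0
Completed: cp=U+84E0 (starts at byte 4)
Byte[7]=ED: 3-byte lead, need 2 cont bytes. acc=0xD
Byte[8]=99: continuation. acc=(acc<<6)|0x19=0x359
Byte[9]=A2: continuation. acc=(acc<<6)|0x22=0xD662
Completed: cp=U+D662 (starts at byte 7)
Byte[10]=C9: 2-byte lead, need 1 cont bytes. acc=0x9
Byte[11]=84: continuation. acc=(acc<<6)|0x04=0x244
Completed: cp=U+0244 (starts at byte 10)

Answer: U+AD2A U+002B U+84E0 U+D662 U+0244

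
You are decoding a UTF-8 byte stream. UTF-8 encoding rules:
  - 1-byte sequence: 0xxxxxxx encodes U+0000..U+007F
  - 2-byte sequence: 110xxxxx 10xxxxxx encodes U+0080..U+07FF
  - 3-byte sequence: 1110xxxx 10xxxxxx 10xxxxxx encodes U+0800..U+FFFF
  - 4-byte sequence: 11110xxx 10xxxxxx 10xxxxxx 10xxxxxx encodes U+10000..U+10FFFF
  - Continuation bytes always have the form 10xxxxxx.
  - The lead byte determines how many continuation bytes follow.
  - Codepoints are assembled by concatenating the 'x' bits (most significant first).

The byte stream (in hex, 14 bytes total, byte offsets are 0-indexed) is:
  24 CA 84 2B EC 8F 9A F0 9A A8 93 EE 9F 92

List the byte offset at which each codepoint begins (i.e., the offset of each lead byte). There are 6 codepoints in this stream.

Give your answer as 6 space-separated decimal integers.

Answer: 0 1 3 4 7 11

Derivation:
Byte[0]=24: 1-byte ASCII. cp=U+0024
Byte[1]=CA: 2-byte lead, need 1 cont bytes. acc=0xA
Byte[2]=84: continuation. acc=(acc<<6)|0x04=0x284
Completed: cp=U+0284 (starts at byte 1)
Byte[3]=2B: 1-byte ASCII. cp=U+002B
Byte[4]=EC: 3-byte lead, need 2 cont bytes. acc=0xC
Byte[5]=8F: continuation. acc=(acc<<6)|0x0F=0x30F
Byte[6]=9A: continuation. acc=(acc<<6)|0x1A=0xC3DA
Completed: cp=U+C3DA (starts at byte 4)
Byte[7]=F0: 4-byte lead, need 3 cont bytes. acc=0x0
Byte[8]=9A: continuation. acc=(acc<<6)|0x1A=0x1A
Byte[9]=A8: continuation. acc=(acc<<6)|0x28=0x6A8
Byte[10]=93: continuation. acc=(acc<<6)|0x13=0x1AA13
Completed: cp=U+1AA13 (starts at byte 7)
Byte[11]=EE: 3-byte lead, need 2 cont bytes. acc=0xE
Byte[12]=9F: continuation. acc=(acc<<6)|0x1F=0x39F
Byte[13]=92: continuation. acc=(acc<<6)|0x12=0xE7D2
Completed: cp=U+E7D2 (starts at byte 11)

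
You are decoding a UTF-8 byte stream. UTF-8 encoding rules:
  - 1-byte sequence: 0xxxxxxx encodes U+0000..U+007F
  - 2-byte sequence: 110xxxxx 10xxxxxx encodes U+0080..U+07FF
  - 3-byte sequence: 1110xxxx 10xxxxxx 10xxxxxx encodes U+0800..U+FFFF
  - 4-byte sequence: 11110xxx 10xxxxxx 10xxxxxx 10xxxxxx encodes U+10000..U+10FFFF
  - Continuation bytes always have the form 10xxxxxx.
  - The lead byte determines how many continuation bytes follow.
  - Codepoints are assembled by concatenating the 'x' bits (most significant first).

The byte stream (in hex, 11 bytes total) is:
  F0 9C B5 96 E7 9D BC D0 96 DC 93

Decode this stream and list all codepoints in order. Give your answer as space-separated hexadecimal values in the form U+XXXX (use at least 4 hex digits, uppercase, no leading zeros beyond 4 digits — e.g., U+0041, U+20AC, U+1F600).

Byte[0]=F0: 4-byte lead, need 3 cont bytes. acc=0x0
Byte[1]=9C: continuation. acc=(acc<<6)|0x1C=0x1C
Byte[2]=B5: continuation. acc=(acc<<6)|0x35=0x735
Byte[3]=96: continuation. acc=(acc<<6)|0x16=0x1CD56
Completed: cp=U+1CD56 (starts at byte 0)
Byte[4]=E7: 3-byte lead, need 2 cont bytes. acc=0x7
Byte[5]=9D: continuation. acc=(acc<<6)|0x1D=0x1DD
Byte[6]=BC: continuation. acc=(acc<<6)|0x3C=0x777C
Completed: cp=U+777C (starts at byte 4)
Byte[7]=D0: 2-byte lead, need 1 cont bytes. acc=0x10
Byte[8]=96: continuation. acc=(acc<<6)|0x16=0x416
Completed: cp=U+0416 (starts at byte 7)
Byte[9]=DC: 2-byte lead, need 1 cont bytes. acc=0x1C
Byte[10]=93: continuation. acc=(acc<<6)|0x13=0x713
Completed: cp=U+0713 (starts at byte 9)

Answer: U+1CD56 U+777C U+0416 U+0713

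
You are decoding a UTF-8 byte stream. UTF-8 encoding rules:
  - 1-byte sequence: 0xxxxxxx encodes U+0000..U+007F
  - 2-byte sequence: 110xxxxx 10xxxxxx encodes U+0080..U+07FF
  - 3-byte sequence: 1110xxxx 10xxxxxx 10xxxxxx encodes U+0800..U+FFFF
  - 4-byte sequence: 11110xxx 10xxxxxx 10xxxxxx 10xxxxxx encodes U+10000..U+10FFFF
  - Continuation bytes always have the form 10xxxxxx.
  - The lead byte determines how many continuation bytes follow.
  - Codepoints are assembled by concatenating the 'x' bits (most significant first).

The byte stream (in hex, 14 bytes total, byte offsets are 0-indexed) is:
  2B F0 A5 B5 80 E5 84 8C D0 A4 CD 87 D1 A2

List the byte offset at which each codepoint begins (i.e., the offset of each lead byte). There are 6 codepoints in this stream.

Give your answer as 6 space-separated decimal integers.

Byte[0]=2B: 1-byte ASCII. cp=U+002B
Byte[1]=F0: 4-byte lead, need 3 cont bytes. acc=0x0
Byte[2]=A5: continuation. acc=(acc<<6)|0x25=0x25
Byte[3]=B5: continuation. acc=(acc<<6)|0x35=0x975
Byte[4]=80: continuation. acc=(acc<<6)|0x00=0x25D40
Completed: cp=U+25D40 (starts at byte 1)
Byte[5]=E5: 3-byte lead, need 2 cont bytes. acc=0x5
Byte[6]=84: continuation. acc=(acc<<6)|0x04=0x144
Byte[7]=8C: continuation. acc=(acc<<6)|0x0C=0x510C
Completed: cp=U+510C (starts at byte 5)
Byte[8]=D0: 2-byte lead, need 1 cont bytes. acc=0x10
Byte[9]=A4: continuation. acc=(acc<<6)|0x24=0x424
Completed: cp=U+0424 (starts at byte 8)
Byte[10]=CD: 2-byte lead, need 1 cont bytes. acc=0xD
Byte[11]=87: continuation. acc=(acc<<6)|0x07=0x347
Completed: cp=U+0347 (starts at byte 10)
Byte[12]=D1: 2-byte lead, need 1 cont bytes. acc=0x11
Byte[13]=A2: continuation. acc=(acc<<6)|0x22=0x462
Completed: cp=U+0462 (starts at byte 12)

Answer: 0 1 5 8 10 12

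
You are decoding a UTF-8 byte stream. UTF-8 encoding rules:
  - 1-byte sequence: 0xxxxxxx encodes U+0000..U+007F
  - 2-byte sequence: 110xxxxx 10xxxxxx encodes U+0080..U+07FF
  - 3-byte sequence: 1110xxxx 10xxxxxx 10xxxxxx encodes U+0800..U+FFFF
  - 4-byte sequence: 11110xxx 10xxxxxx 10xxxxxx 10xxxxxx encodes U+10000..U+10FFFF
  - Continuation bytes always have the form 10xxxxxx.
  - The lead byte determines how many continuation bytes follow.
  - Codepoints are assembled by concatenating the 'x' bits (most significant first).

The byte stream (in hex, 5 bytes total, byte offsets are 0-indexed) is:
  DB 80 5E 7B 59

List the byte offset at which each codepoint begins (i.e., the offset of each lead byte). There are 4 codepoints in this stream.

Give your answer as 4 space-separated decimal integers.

Answer: 0 2 3 4

Derivation:
Byte[0]=DB: 2-byte lead, need 1 cont bytes. acc=0x1B
Byte[1]=80: continuation. acc=(acc<<6)|0x00=0x6C0
Completed: cp=U+06C0 (starts at byte 0)
Byte[2]=5E: 1-byte ASCII. cp=U+005E
Byte[3]=7B: 1-byte ASCII. cp=U+007B
Byte[4]=59: 1-byte ASCII. cp=U+0059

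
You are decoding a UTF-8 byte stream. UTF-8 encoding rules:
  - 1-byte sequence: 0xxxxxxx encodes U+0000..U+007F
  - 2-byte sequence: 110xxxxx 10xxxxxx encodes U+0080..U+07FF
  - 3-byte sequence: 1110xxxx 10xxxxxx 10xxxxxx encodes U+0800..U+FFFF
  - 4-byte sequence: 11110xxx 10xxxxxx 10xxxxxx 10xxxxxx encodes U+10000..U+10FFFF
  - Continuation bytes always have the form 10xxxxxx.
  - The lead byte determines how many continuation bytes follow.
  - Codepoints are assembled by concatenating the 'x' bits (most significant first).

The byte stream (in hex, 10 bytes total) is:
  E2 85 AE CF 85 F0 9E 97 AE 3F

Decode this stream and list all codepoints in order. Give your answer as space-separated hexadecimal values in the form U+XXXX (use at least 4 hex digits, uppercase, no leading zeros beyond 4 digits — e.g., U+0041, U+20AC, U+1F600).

Answer: U+216E U+03C5 U+1E5EE U+003F

Derivation:
Byte[0]=E2: 3-byte lead, need 2 cont bytes. acc=0x2
Byte[1]=85: continuation. acc=(acc<<6)|0x05=0x85
Byte[2]=AE: continuation. acc=(acc<<6)|0x2E=0x216E
Completed: cp=U+216E (starts at byte 0)
Byte[3]=CF: 2-byte lead, need 1 cont bytes. acc=0xF
Byte[4]=85: continuation. acc=(acc<<6)|0x05=0x3C5
Completed: cp=U+03C5 (starts at byte 3)
Byte[5]=F0: 4-byte lead, need 3 cont bytes. acc=0x0
Byte[6]=9E: continuation. acc=(acc<<6)|0x1E=0x1E
Byte[7]=97: continuation. acc=(acc<<6)|0x17=0x797
Byte[8]=AE: continuation. acc=(acc<<6)|0x2E=0x1E5EE
Completed: cp=U+1E5EE (starts at byte 5)
Byte[9]=3F: 1-byte ASCII. cp=U+003F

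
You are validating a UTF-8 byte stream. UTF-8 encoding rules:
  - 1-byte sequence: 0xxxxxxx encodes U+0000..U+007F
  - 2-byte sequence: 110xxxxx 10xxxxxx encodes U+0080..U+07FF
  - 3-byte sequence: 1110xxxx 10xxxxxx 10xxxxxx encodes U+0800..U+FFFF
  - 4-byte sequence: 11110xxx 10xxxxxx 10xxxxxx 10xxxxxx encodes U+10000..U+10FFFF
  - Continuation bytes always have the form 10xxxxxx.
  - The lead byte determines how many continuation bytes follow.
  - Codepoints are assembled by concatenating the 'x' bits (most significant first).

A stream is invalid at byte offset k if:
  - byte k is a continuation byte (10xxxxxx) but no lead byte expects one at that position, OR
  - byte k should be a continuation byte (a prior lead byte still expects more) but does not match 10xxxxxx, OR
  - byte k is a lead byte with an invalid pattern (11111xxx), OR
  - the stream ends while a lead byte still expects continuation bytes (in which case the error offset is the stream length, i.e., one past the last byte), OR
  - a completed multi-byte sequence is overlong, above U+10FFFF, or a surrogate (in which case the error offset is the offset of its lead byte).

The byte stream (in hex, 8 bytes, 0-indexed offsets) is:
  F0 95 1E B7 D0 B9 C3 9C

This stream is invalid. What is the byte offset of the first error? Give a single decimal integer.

Byte[0]=F0: 4-byte lead, need 3 cont bytes. acc=0x0
Byte[1]=95: continuation. acc=(acc<<6)|0x15=0x15
Byte[2]=1E: expected 10xxxxxx continuation. INVALID

Answer: 2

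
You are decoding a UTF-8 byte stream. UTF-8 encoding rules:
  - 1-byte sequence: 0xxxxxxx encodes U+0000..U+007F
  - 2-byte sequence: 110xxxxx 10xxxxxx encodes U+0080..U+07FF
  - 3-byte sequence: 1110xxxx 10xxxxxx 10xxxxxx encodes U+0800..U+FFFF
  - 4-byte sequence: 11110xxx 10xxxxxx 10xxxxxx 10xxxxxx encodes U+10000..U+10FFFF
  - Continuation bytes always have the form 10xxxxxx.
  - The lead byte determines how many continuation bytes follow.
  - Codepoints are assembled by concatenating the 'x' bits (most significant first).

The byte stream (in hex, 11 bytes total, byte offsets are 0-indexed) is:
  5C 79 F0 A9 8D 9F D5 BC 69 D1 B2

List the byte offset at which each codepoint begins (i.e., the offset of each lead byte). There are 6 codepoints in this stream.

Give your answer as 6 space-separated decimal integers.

Byte[0]=5C: 1-byte ASCII. cp=U+005C
Byte[1]=79: 1-byte ASCII. cp=U+0079
Byte[2]=F0: 4-byte lead, need 3 cont bytes. acc=0x0
Byte[3]=A9: continuation. acc=(acc<<6)|0x29=0x29
Byte[4]=8D: continuation. acc=(acc<<6)|0x0D=0xA4D
Byte[5]=9F: continuation. acc=(acc<<6)|0x1F=0x2935F
Completed: cp=U+2935F (starts at byte 2)
Byte[6]=D5: 2-byte lead, need 1 cont bytes. acc=0x15
Byte[7]=BC: continuation. acc=(acc<<6)|0x3C=0x57C
Completed: cp=U+057C (starts at byte 6)
Byte[8]=69: 1-byte ASCII. cp=U+0069
Byte[9]=D1: 2-byte lead, need 1 cont bytes. acc=0x11
Byte[10]=B2: continuation. acc=(acc<<6)|0x32=0x472
Completed: cp=U+0472 (starts at byte 9)

Answer: 0 1 2 6 8 9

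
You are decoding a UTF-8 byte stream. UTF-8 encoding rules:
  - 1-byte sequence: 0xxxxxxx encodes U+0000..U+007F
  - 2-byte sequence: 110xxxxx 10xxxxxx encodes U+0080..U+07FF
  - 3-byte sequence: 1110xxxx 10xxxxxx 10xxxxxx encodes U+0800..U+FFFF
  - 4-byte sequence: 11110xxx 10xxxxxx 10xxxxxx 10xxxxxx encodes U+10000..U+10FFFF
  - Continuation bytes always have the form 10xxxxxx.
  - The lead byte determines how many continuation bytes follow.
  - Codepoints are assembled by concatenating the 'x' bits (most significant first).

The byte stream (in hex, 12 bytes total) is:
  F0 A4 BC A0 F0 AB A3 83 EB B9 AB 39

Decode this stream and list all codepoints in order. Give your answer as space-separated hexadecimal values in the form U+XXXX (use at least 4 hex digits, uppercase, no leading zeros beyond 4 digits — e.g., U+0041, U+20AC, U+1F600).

Answer: U+24F20 U+2B8C3 U+BE6B U+0039

Derivation:
Byte[0]=F0: 4-byte lead, need 3 cont bytes. acc=0x0
Byte[1]=A4: continuation. acc=(acc<<6)|0x24=0x24
Byte[2]=BC: continuation. acc=(acc<<6)|0x3C=0x93C
Byte[3]=A0: continuation. acc=(acc<<6)|0x20=0x24F20
Completed: cp=U+24F20 (starts at byte 0)
Byte[4]=F0: 4-byte lead, need 3 cont bytes. acc=0x0
Byte[5]=AB: continuation. acc=(acc<<6)|0x2B=0x2B
Byte[6]=A3: continuation. acc=(acc<<6)|0x23=0xAE3
Byte[7]=83: continuation. acc=(acc<<6)|0x03=0x2B8C3
Completed: cp=U+2B8C3 (starts at byte 4)
Byte[8]=EB: 3-byte lead, need 2 cont bytes. acc=0xB
Byte[9]=B9: continuation. acc=(acc<<6)|0x39=0x2F9
Byte[10]=AB: continuation. acc=(acc<<6)|0x2B=0xBE6B
Completed: cp=U+BE6B (starts at byte 8)
Byte[11]=39: 1-byte ASCII. cp=U+0039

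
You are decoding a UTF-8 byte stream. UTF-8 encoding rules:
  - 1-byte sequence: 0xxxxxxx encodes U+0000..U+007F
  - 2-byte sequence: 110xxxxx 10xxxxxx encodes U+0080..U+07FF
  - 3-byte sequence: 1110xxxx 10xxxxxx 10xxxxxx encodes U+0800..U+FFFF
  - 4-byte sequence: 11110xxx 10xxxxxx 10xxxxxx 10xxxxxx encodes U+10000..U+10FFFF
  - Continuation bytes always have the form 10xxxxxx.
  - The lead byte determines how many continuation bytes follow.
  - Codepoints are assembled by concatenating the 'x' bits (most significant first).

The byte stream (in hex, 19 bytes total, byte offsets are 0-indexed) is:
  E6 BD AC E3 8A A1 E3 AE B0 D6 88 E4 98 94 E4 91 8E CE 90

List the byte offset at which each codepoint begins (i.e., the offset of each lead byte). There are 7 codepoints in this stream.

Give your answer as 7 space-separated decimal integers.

Answer: 0 3 6 9 11 14 17

Derivation:
Byte[0]=E6: 3-byte lead, need 2 cont bytes. acc=0x6
Byte[1]=BD: continuation. acc=(acc<<6)|0x3D=0x1BD
Byte[2]=AC: continuation. acc=(acc<<6)|0x2C=0x6F6C
Completed: cp=U+6F6C (starts at byte 0)
Byte[3]=E3: 3-byte lead, need 2 cont bytes. acc=0x3
Byte[4]=8A: continuation. acc=(acc<<6)|0x0A=0xCA
Byte[5]=A1: continuation. acc=(acc<<6)|0x21=0x32A1
Completed: cp=U+32A1 (starts at byte 3)
Byte[6]=E3: 3-byte lead, need 2 cont bytes. acc=0x3
Byte[7]=AE: continuation. acc=(acc<<6)|0x2E=0xEE
Byte[8]=B0: continuation. acc=(acc<<6)|0x30=0x3BB0
Completed: cp=U+3BB0 (starts at byte 6)
Byte[9]=D6: 2-byte lead, need 1 cont bytes. acc=0x16
Byte[10]=88: continuation. acc=(acc<<6)|0x08=0x588
Completed: cp=U+0588 (starts at byte 9)
Byte[11]=E4: 3-byte lead, need 2 cont bytes. acc=0x4
Byte[12]=98: continuation. acc=(acc<<6)|0x18=0x118
Byte[13]=94: continuation. acc=(acc<<6)|0x14=0x4614
Completed: cp=U+4614 (starts at byte 11)
Byte[14]=E4: 3-byte lead, need 2 cont bytes. acc=0x4
Byte[15]=91: continuation. acc=(acc<<6)|0x11=0x111
Byte[16]=8E: continuation. acc=(acc<<6)|0x0E=0x444E
Completed: cp=U+444E (starts at byte 14)
Byte[17]=CE: 2-byte lead, need 1 cont bytes. acc=0xE
Byte[18]=90: continuation. acc=(acc<<6)|0x10=0x390
Completed: cp=U+0390 (starts at byte 17)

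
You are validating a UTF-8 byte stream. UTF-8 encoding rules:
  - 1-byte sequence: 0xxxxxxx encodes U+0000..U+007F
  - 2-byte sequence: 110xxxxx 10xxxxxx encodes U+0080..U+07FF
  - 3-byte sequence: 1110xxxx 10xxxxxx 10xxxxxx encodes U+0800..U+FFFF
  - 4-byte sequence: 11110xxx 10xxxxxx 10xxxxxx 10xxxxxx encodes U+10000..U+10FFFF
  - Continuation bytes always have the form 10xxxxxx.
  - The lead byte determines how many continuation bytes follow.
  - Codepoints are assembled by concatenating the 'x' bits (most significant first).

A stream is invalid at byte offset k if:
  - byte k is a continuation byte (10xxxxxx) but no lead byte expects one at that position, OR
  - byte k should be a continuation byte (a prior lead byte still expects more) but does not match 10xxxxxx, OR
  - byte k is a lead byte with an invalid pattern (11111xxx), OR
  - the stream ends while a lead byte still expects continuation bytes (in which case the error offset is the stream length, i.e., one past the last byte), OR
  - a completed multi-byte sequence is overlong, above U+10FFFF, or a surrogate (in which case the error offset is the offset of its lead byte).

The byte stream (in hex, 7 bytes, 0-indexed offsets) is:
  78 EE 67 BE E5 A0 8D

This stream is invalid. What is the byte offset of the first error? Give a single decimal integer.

Answer: 2

Derivation:
Byte[0]=78: 1-byte ASCII. cp=U+0078
Byte[1]=EE: 3-byte lead, need 2 cont bytes. acc=0xE
Byte[2]=67: expected 10xxxxxx continuation. INVALID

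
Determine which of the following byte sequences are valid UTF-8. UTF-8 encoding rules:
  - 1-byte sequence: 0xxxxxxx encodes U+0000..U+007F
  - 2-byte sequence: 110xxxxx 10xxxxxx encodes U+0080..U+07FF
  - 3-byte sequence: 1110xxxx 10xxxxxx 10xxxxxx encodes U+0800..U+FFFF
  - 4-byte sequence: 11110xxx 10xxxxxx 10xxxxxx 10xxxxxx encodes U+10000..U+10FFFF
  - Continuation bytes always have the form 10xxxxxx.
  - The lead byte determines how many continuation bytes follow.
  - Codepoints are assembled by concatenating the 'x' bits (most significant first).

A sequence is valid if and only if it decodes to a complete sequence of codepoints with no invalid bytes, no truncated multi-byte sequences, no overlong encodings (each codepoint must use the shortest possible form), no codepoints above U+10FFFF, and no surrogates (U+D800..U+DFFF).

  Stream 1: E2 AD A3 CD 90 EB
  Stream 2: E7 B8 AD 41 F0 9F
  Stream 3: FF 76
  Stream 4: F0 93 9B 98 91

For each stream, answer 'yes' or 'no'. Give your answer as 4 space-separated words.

Stream 1: error at byte offset 6. INVALID
Stream 2: error at byte offset 6. INVALID
Stream 3: error at byte offset 0. INVALID
Stream 4: error at byte offset 4. INVALID

Answer: no no no no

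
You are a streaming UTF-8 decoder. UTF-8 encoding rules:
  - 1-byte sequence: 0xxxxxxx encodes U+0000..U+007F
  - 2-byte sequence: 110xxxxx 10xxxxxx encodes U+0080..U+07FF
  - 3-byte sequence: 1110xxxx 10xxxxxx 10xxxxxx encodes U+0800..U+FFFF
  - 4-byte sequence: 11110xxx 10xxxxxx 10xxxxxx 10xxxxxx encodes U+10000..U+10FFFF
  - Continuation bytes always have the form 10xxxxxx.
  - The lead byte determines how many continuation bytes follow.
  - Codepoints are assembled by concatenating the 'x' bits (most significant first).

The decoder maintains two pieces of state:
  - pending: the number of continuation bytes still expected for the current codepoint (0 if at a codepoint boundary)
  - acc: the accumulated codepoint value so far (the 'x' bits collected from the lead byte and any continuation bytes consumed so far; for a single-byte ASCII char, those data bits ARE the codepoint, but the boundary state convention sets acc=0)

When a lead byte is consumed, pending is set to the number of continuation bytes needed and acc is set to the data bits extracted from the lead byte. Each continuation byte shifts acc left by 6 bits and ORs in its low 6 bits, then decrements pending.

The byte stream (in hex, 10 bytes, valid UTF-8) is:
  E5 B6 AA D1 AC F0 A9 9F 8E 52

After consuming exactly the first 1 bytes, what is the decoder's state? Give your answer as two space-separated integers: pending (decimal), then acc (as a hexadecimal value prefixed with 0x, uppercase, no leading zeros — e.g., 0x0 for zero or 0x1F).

Answer: 2 0x5

Derivation:
Byte[0]=E5: 3-byte lead. pending=2, acc=0x5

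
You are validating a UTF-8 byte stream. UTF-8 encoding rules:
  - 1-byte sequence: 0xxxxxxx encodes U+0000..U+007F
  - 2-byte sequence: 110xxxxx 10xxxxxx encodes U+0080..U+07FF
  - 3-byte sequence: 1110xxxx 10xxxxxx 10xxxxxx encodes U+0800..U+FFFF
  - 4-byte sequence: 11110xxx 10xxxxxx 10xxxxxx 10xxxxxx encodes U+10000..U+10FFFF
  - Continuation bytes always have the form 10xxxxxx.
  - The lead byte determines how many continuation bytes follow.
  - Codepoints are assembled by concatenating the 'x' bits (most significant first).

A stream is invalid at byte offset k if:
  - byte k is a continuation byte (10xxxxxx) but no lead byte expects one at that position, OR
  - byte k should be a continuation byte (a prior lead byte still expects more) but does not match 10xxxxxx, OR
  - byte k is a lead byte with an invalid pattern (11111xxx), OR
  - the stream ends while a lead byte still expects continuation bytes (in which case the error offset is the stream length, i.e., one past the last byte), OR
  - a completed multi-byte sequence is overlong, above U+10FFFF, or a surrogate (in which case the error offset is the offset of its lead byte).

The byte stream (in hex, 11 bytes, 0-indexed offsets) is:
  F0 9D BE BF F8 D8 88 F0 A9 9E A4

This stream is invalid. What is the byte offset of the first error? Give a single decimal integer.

Answer: 4

Derivation:
Byte[0]=F0: 4-byte lead, need 3 cont bytes. acc=0x0
Byte[1]=9D: continuation. acc=(acc<<6)|0x1D=0x1D
Byte[2]=BE: continuation. acc=(acc<<6)|0x3E=0x77E
Byte[3]=BF: continuation. acc=(acc<<6)|0x3F=0x1DFBF
Completed: cp=U+1DFBF (starts at byte 0)
Byte[4]=F8: INVALID lead byte (not 0xxx/110x/1110/11110)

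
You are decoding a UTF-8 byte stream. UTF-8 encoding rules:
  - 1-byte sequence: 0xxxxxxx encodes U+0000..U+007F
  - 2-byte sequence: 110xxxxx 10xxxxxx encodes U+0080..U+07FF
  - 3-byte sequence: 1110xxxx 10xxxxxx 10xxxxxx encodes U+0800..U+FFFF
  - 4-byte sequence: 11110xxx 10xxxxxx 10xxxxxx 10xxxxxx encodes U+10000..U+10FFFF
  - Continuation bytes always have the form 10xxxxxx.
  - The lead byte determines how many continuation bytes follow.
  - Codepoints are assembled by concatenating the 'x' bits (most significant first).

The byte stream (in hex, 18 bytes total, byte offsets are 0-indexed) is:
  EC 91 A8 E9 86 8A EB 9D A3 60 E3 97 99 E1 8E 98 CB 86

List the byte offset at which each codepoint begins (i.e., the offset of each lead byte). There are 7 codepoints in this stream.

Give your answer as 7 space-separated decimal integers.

Byte[0]=EC: 3-byte lead, need 2 cont bytes. acc=0xC
Byte[1]=91: continuation. acc=(acc<<6)|0x11=0x311
Byte[2]=A8: continuation. acc=(acc<<6)|0x28=0xC468
Completed: cp=U+C468 (starts at byte 0)
Byte[3]=E9: 3-byte lead, need 2 cont bytes. acc=0x9
Byte[4]=86: continuation. acc=(acc<<6)|0x06=0x246
Byte[5]=8A: continuation. acc=(acc<<6)|0x0A=0x918A
Completed: cp=U+918A (starts at byte 3)
Byte[6]=EB: 3-byte lead, need 2 cont bytes. acc=0xB
Byte[7]=9D: continuation. acc=(acc<<6)|0x1D=0x2DD
Byte[8]=A3: continuation. acc=(acc<<6)|0x23=0xB763
Completed: cp=U+B763 (starts at byte 6)
Byte[9]=60: 1-byte ASCII. cp=U+0060
Byte[10]=E3: 3-byte lead, need 2 cont bytes. acc=0x3
Byte[11]=97: continuation. acc=(acc<<6)|0x17=0xD7
Byte[12]=99: continuation. acc=(acc<<6)|0x19=0x35D9
Completed: cp=U+35D9 (starts at byte 10)
Byte[13]=E1: 3-byte lead, need 2 cont bytes. acc=0x1
Byte[14]=8E: continuation. acc=(acc<<6)|0x0E=0x4E
Byte[15]=98: continuation. acc=(acc<<6)|0x18=0x1398
Completed: cp=U+1398 (starts at byte 13)
Byte[16]=CB: 2-byte lead, need 1 cont bytes. acc=0xB
Byte[17]=86: continuation. acc=(acc<<6)|0x06=0x2C6
Completed: cp=U+02C6 (starts at byte 16)

Answer: 0 3 6 9 10 13 16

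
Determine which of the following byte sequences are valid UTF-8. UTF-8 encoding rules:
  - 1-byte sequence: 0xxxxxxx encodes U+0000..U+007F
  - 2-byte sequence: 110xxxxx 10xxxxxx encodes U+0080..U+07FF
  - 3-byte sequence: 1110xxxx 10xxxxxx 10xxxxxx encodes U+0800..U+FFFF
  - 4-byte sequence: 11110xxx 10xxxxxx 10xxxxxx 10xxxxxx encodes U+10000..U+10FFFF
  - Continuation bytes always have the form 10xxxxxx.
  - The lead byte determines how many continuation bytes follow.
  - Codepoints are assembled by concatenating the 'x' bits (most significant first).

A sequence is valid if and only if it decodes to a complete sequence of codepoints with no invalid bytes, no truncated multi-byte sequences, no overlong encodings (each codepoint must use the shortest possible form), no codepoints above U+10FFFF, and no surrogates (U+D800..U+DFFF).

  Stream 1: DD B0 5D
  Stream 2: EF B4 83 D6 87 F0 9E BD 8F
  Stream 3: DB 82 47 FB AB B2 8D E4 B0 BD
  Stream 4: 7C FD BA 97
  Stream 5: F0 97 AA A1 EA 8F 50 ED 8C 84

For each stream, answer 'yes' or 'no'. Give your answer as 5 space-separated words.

Answer: yes yes no no no

Derivation:
Stream 1: decodes cleanly. VALID
Stream 2: decodes cleanly. VALID
Stream 3: error at byte offset 3. INVALID
Stream 4: error at byte offset 1. INVALID
Stream 5: error at byte offset 6. INVALID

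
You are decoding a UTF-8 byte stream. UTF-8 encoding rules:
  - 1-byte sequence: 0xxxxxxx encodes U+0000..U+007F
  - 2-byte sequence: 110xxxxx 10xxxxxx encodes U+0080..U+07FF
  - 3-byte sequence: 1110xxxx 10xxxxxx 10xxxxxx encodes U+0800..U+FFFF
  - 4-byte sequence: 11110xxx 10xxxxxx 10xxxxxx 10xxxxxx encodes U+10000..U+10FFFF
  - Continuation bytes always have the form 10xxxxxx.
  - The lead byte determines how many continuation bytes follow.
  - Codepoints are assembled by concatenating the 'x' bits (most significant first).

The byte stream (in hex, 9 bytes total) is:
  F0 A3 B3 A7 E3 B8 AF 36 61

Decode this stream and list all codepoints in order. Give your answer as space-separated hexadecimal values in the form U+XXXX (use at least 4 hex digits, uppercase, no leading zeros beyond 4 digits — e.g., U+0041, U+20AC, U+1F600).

Byte[0]=F0: 4-byte lead, need 3 cont bytes. acc=0x0
Byte[1]=A3: continuation. acc=(acc<<6)|0x23=0x23
Byte[2]=B3: continuation. acc=(acc<<6)|0x33=0x8F3
Byte[3]=A7: continuation. acc=(acc<<6)|0x27=0x23CE7
Completed: cp=U+23CE7 (starts at byte 0)
Byte[4]=E3: 3-byte lead, need 2 cont bytes. acc=0x3
Byte[5]=B8: continuation. acc=(acc<<6)|0x38=0xF8
Byte[6]=AF: continuation. acc=(acc<<6)|0x2F=0x3E2F
Completed: cp=U+3E2F (starts at byte 4)
Byte[7]=36: 1-byte ASCII. cp=U+0036
Byte[8]=61: 1-byte ASCII. cp=U+0061

Answer: U+23CE7 U+3E2F U+0036 U+0061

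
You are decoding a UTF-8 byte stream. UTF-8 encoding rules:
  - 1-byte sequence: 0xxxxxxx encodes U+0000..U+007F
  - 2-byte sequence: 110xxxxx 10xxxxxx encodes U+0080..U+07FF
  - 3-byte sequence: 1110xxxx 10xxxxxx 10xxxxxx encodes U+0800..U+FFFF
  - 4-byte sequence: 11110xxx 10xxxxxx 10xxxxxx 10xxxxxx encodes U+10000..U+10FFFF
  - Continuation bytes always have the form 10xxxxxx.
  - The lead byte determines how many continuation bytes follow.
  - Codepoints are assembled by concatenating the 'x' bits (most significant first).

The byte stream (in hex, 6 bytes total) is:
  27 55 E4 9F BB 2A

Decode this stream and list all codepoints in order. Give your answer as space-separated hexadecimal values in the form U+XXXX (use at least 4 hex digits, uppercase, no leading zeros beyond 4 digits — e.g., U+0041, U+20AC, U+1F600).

Answer: U+0027 U+0055 U+47FB U+002A

Derivation:
Byte[0]=27: 1-byte ASCII. cp=U+0027
Byte[1]=55: 1-byte ASCII. cp=U+0055
Byte[2]=E4: 3-byte lead, need 2 cont bytes. acc=0x4
Byte[3]=9F: continuation. acc=(acc<<6)|0x1F=0x11F
Byte[4]=BB: continuation. acc=(acc<<6)|0x3B=0x47FB
Completed: cp=U+47FB (starts at byte 2)
Byte[5]=2A: 1-byte ASCII. cp=U+002A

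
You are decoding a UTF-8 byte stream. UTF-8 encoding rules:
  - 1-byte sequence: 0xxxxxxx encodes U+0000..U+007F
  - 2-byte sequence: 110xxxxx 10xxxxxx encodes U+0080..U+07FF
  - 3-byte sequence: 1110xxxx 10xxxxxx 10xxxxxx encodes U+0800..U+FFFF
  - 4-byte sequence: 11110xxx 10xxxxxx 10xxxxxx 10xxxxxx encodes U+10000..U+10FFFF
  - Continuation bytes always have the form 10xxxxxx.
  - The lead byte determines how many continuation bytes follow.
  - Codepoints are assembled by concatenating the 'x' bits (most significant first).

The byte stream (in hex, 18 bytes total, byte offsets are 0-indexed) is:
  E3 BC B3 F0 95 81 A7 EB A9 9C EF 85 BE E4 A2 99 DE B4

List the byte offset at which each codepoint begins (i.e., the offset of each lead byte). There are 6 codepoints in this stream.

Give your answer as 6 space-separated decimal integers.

Byte[0]=E3: 3-byte lead, need 2 cont bytes. acc=0x3
Byte[1]=BC: continuation. acc=(acc<<6)|0x3C=0xFC
Byte[2]=B3: continuation. acc=(acc<<6)|0x33=0x3F33
Completed: cp=U+3F33 (starts at byte 0)
Byte[3]=F0: 4-byte lead, need 3 cont bytes. acc=0x0
Byte[4]=95: continuation. acc=(acc<<6)|0x15=0x15
Byte[5]=81: continuation. acc=(acc<<6)|0x01=0x541
Byte[6]=A7: continuation. acc=(acc<<6)|0x27=0x15067
Completed: cp=U+15067 (starts at byte 3)
Byte[7]=EB: 3-byte lead, need 2 cont bytes. acc=0xB
Byte[8]=A9: continuation. acc=(acc<<6)|0x29=0x2E9
Byte[9]=9C: continuation. acc=(acc<<6)|0x1C=0xBA5C
Completed: cp=U+BA5C (starts at byte 7)
Byte[10]=EF: 3-byte lead, need 2 cont bytes. acc=0xF
Byte[11]=85: continuation. acc=(acc<<6)|0x05=0x3C5
Byte[12]=BE: continuation. acc=(acc<<6)|0x3E=0xF17E
Completed: cp=U+F17E (starts at byte 10)
Byte[13]=E4: 3-byte lead, need 2 cont bytes. acc=0x4
Byte[14]=A2: continuation. acc=(acc<<6)|0x22=0x122
Byte[15]=99: continuation. acc=(acc<<6)|0x19=0x4899
Completed: cp=U+4899 (starts at byte 13)
Byte[16]=DE: 2-byte lead, need 1 cont bytes. acc=0x1E
Byte[17]=B4: continuation. acc=(acc<<6)|0x34=0x7B4
Completed: cp=U+07B4 (starts at byte 16)

Answer: 0 3 7 10 13 16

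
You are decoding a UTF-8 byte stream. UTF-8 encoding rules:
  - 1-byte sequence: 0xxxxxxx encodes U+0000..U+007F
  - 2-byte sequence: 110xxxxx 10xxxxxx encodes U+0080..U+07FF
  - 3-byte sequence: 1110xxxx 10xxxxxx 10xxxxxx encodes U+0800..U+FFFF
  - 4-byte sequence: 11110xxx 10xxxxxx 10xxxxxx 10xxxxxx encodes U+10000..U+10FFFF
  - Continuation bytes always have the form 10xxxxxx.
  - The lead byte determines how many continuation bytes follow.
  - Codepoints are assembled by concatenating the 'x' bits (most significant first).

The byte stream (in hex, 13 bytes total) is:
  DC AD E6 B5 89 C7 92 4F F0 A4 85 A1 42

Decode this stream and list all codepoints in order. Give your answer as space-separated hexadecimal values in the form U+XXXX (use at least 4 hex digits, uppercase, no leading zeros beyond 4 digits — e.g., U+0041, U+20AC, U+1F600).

Answer: U+072D U+6D49 U+01D2 U+004F U+24161 U+0042

Derivation:
Byte[0]=DC: 2-byte lead, need 1 cont bytes. acc=0x1C
Byte[1]=AD: continuation. acc=(acc<<6)|0x2D=0x72D
Completed: cp=U+072D (starts at byte 0)
Byte[2]=E6: 3-byte lead, need 2 cont bytes. acc=0x6
Byte[3]=B5: continuation. acc=(acc<<6)|0x35=0x1B5
Byte[4]=89: continuation. acc=(acc<<6)|0x09=0x6D49
Completed: cp=U+6D49 (starts at byte 2)
Byte[5]=C7: 2-byte lead, need 1 cont bytes. acc=0x7
Byte[6]=92: continuation. acc=(acc<<6)|0x12=0x1D2
Completed: cp=U+01D2 (starts at byte 5)
Byte[7]=4F: 1-byte ASCII. cp=U+004F
Byte[8]=F0: 4-byte lead, need 3 cont bytes. acc=0x0
Byte[9]=A4: continuation. acc=(acc<<6)|0x24=0x24
Byte[10]=85: continuation. acc=(acc<<6)|0x05=0x905
Byte[11]=A1: continuation. acc=(acc<<6)|0x21=0x24161
Completed: cp=U+24161 (starts at byte 8)
Byte[12]=42: 1-byte ASCII. cp=U+0042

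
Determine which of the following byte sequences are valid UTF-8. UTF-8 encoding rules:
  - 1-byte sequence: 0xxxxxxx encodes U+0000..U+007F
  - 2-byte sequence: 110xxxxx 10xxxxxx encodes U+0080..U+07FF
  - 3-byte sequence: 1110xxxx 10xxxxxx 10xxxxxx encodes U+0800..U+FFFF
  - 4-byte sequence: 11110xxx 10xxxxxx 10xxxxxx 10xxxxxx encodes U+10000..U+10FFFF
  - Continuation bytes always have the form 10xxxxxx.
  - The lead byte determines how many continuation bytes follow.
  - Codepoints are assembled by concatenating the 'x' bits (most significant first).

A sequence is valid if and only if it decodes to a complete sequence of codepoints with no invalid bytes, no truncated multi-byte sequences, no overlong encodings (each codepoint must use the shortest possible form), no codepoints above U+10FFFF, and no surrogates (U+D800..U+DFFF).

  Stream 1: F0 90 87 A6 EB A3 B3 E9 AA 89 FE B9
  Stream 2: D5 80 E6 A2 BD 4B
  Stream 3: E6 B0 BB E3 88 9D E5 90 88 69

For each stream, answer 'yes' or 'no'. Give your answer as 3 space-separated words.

Stream 1: error at byte offset 10. INVALID
Stream 2: decodes cleanly. VALID
Stream 3: decodes cleanly. VALID

Answer: no yes yes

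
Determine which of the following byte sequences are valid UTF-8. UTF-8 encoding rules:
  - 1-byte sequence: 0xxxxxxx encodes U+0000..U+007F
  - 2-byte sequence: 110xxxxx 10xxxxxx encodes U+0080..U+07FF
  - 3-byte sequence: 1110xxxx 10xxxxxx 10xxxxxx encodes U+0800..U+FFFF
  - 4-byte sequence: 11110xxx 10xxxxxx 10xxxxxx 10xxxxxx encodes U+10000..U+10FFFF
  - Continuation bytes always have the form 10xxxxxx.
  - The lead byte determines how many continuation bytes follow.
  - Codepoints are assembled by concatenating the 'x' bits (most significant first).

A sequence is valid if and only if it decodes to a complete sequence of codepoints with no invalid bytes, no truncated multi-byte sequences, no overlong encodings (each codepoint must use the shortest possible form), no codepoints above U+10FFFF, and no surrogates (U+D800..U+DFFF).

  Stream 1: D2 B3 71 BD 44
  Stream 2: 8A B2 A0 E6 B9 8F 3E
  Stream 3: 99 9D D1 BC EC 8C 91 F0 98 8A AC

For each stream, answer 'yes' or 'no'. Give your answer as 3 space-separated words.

Stream 1: error at byte offset 3. INVALID
Stream 2: error at byte offset 0. INVALID
Stream 3: error at byte offset 0. INVALID

Answer: no no no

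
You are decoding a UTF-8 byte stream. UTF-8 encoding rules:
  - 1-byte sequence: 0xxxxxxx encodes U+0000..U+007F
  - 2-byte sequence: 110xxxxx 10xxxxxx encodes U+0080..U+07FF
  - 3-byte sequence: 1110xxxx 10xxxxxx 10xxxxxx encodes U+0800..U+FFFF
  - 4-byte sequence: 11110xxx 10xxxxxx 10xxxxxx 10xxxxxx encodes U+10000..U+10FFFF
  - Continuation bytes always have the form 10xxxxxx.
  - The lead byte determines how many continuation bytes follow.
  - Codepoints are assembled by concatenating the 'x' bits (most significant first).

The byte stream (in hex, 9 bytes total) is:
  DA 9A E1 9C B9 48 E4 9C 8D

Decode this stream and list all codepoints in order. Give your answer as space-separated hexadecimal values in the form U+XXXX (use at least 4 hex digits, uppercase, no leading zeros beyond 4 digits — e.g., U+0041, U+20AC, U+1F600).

Byte[0]=DA: 2-byte lead, need 1 cont bytes. acc=0x1A
Byte[1]=9A: continuation. acc=(acc<<6)|0x1A=0x69A
Completed: cp=U+069A (starts at byte 0)
Byte[2]=E1: 3-byte lead, need 2 cont bytes. acc=0x1
Byte[3]=9C: continuation. acc=(acc<<6)|0x1C=0x5C
Byte[4]=B9: continuation. acc=(acc<<6)|0x39=0x1739
Completed: cp=U+1739 (starts at byte 2)
Byte[5]=48: 1-byte ASCII. cp=U+0048
Byte[6]=E4: 3-byte lead, need 2 cont bytes. acc=0x4
Byte[7]=9C: continuation. acc=(acc<<6)|0x1C=0x11C
Byte[8]=8D: continuation. acc=(acc<<6)|0x0D=0x470D
Completed: cp=U+470D (starts at byte 6)

Answer: U+069A U+1739 U+0048 U+470D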